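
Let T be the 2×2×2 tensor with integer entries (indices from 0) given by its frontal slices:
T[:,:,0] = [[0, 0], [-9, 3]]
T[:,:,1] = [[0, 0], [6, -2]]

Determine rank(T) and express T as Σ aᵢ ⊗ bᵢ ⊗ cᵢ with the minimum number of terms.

Lower bound: T ≠ 0 (e.g. T[1,0,0] = -9), so rank(T) ≥ 1.
Upper bound: the mode-1 fibre T[:,0,0] = [0, -9] gives a = [0, 1] (primitive direction); the mode-2 fibre T[1,:,0] = [-9, 3] gives b = [3, -1]; then c[k] = T[1,0,k] / (a[1]·b[0]) = [-9, 6] / 3 = [-3, 2].
Expanding [0, 1] ⊗ [3, -1] ⊗ [-3, 2] reproduces all 8 entries of T, so T = [0, 1] ⊗ [3, -1] ⊗ [-3, 2] and rank(T) ≤ 1.
These bounds meet, so rank(T) = 1.

rank(T) = 1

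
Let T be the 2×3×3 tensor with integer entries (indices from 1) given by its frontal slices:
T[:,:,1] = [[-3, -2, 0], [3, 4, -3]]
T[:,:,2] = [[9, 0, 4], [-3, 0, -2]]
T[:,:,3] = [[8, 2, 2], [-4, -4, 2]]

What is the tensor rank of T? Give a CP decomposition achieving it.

Lower bound: the mode-2 unfolding of T (rows indexed by j, columns by (i,k) = (1,1), (1,2), (1,3), (2,1), (2,2), (2,3)) is [[-3, 9, 8, 3, -3, -4], [-2, 0, 2, 4, 0, -4], [0, 4, 2, -3, -2, 2]].
There the 3×3 minor on rows j ∈ {1, 2, 3}, columns (i,k) ∈ {(1,1), (1,2), (1,3)} is det [[-3, 9, 8], [-2, 0, 2], [0, 4, 2]] = -4 ≠ 0, so this unfolding has rank ≥ 3; CP rank is at least every unfolding rank, so rank(T) ≥ 3. (Unfolding ranks only ever bound the CP rank from below — rank(T) can be strictly larger than all of them — so the matching upper bound has to come from an explicit 3-term decomposition.)
Upper bound: T is a sum of 3 rank-1 terms, T = [1, -2] ⊗ [0, 1, -1] ⊗ [-2, 0, 2] + [1, 1] ⊗ [1, 0, 0] ⊗ [1, 1, 0] + [2, -1] ⊗ [2, 0, 1] ⊗ [-1, 2, 2] (written with every a and b primitive with positive leading entry and the scale carried by c; CP decompositions are not unique, and this one is verified by expanding entrywise), so rank(T) ≤ 3.
These bounds meet, so rank(T) = 3.

rank(T) = 3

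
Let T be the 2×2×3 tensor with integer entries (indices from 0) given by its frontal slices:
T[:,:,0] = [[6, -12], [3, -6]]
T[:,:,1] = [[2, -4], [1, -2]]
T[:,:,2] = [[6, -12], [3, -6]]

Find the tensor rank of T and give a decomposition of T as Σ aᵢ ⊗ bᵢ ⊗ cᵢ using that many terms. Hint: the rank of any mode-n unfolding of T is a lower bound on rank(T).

rank(T) = 1

Lower bound: T ≠ 0 (e.g. T[0,0,0] = 6), so rank(T) ≥ 1.
Upper bound: if T = a ⊗ b ⊗ c then every fibre of T is a multiple of the corresponding factor, so read the factors off the fibres through the nonzero entry T[0,0,0] = 6.
The mode-1 fibre T[:,0,0] = [6, 3] gives a = [2, 1] (primitive direction); the mode-2 fibre T[0,:,0] = [6, -12] gives b = [1, -2]; then c[k] = T[0,0,k] / (a[0]·b[0]) = [6, 2, 6] / 2 = [3, 1, 3].
Expanding [2, 1] ⊗ [1, -2] ⊗ [3, 1, 3] reproduces all 12 entries of T, so T = [2, 1] ⊗ [1, -2] ⊗ [3, 1, 3] and rank(T) ≤ 1.
These bounds meet, so rank(T) = 1.
Check entry T[0,0,1] = 2: (2)·(1)·(1) = 2.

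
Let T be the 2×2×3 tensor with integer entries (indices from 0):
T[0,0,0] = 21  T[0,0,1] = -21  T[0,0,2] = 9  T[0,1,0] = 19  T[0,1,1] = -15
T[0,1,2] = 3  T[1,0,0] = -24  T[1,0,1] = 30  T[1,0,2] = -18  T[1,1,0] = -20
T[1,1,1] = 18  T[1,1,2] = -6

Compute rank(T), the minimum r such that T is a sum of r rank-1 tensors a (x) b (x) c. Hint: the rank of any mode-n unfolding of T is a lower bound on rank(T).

2

Lower bound: the mode-3 unfolding of T (rows indexed by k, columns by (i,j) = (0,0), (0,1), (1,0), (1,1)) is [[21, 19, -24, -20], [-21, -15, 30, 18], [9, 3, -18, -6]].
There the 2×2 minor on rows k ∈ {0, 1}, columns (i,j) ∈ {(0,0), (0,1)} is det [[21, 19], [-21, -15]] = 84 ≠ 0, so this unfolding has rank ≥ 2; CP rank is at least every unfolding rank, so rank(T) ≥ 2. (Unfolding ranks only ever bound the CP rank from below — rank(T) can be strictly larger than all of them — so the matching upper bound has to come from an explicit 2-term decomposition.)
Upper bound — finding two terms. Write S_k = T[:,:,k] for the frontal slices: S₀ = [[21, 19], [-24, -20]], S₁ = [[-21, -15], [30, 18]], S₂ = [[9, 3], [-18, -6]].
If T = a₁ (x) b₁ (x) c₁ + a₂ (x) b₂ (x) c₂ then each S_k = c₁[k]·a₁b₁ᵀ + c₂[k]·a₂b₂ᵀ. S₀ and S₁ are linearly independent, so a₁b₁ᵀ and a₂b₂ᵀ must span the same plane of matrices: they are the rank-1 matrices of the form x·S₀ + y·S₁.
det(x·S₀ + y·S₁) is 36·x² − 132·xy + 72·y² = 12·(x − 3·y)(3·x − 2·y), vanishing at (x:y) = (3:1) and (2:3).
M₁ = 3·S₀ + S₁ = [[42, 42], [-42, -42]] = 42·[1, -1][1, 1]ᵀ and M₂ = 2·S₀ + 3·S₁ = [[-21, -7], [42, 14]] = (-7)·[1, -2][3, 1]ᵀ, so take a₁ = [1, -1], b₁ = [1, 1], a₂ = [1, -2], b₂ = [3, 1].
Each slice is an integer combination of E₁ = a₁b₁ᵀ and E₂ = a₂b₂ᵀ: S₀ = 18·E₁ + E₂, S₁ = −12·E₁ − 3·E₂, S₂ = 3·E₂; reading off coefficients, c₁ = [18, -12, 0] and c₂ = [1, -3, 3].
Hence T = [1, -1] (x) [1, 1] (x) [18, -12, 0] + [1, -2] (x) [3, 1] (x) [1, -3, 3], so rank(T) ≤ 2.
These bounds meet, so rank(T) = 2.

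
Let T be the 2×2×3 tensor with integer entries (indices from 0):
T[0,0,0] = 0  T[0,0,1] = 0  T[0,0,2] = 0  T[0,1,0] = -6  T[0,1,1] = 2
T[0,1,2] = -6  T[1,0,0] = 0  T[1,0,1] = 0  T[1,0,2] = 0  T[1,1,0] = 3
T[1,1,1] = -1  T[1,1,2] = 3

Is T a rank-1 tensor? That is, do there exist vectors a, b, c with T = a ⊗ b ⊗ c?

Yes

If T = a ⊗ b ⊗ c then every fibre of T is a multiple of the corresponding factor, so read the factors off the fibres through the nonzero entry T[0,1,0] = -6.
The mode-1 fibre T[:,1,0] = [-6, 3] gives a = [2, -1] (primitive direction); the mode-2 fibre T[0,:,0] = [0, -6] gives b = [0, 1]; then c[k] = T[0,1,k] / (a[0]·b[1]) = [-6, 2, -6] / 2 = [-3, 1, -3].
Expanding [2, -1] ⊗ [0, 1] ⊗ [-3, 1, -3] reproduces all 12 entries of T, so T = [2, -1] ⊗ [0, 1] ⊗ [-3, 1, -3] and rank(T) ≤ 1.
Equivalently every frontal slice T[:,:,k] is c[k] times the rank-1 matrix [2, -1] ⊗ [0, 1]. So T has rank 1 (it is nonzero).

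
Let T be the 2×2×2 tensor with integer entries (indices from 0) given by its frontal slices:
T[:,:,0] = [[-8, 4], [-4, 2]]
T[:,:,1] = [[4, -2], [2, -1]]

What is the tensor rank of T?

Lower bound: T ≠ 0 (e.g. T[0,0,0] = -8), so rank(T) ≥ 1.
Upper bound: the mode-1 fibre T[:,0,0] = [-8, -4] gives a = [2, 1] (primitive direction); the mode-2 fibre T[0,:,0] = [-8, 4] gives b = [2, -1]; then c[k] = T[0,0,k] / (a[0]·b[0]) = [-8, 4] / 4 = [-2, 1].
Expanding [2, 1] ⊗ [2, -1] ⊗ [-2, 1] reproduces all 8 entries of T, so T = [2, 1] ⊗ [2, -1] ⊗ [-2, 1] and rank(T) ≤ 1.
These bounds meet, so rank(T) = 1.

1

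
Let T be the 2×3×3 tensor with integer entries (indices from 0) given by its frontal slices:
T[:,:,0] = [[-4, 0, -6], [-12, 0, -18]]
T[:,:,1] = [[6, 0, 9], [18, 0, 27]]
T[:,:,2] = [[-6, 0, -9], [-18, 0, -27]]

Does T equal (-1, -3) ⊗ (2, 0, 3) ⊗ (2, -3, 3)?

Yes

Reconstruct entrywise from the claimed factors. For example, T[1,0,1] = 18 and Σₗ aₗ[1]bₗ[0]cₗ[1] = (-3)·(2)·(-3) = 18; checking all 18 entries, every one matches. The claim holds.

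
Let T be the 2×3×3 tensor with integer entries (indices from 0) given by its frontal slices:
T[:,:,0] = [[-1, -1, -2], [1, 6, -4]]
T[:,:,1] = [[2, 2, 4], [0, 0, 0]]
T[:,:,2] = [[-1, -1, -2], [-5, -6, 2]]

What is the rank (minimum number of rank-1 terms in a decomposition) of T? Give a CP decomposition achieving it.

rank(T) = 3

Lower bound: the mode-3 unfolding of T (rows indexed by k, columns by (i,j) = (0,0), (0,1), (0,2), (1,0), (1,1), (1,2)) is [[-1, -1, -2, 1, 6, -4], [2, 2, 4, 0, 0, 0], [-1, -1, -2, -5, -6, 2]].
There the 3×3 minor on rows k ∈ {0, 1, 2}, columns (i,j) ∈ {(0,0), (1,0), (1,1)} is det [[-1, 1, 6], [2, 0, 0], [-1, -5, -6]] = -48 ≠ 0, so this unfolding has rank ≥ 3; CP rank is at least every unfolding rank, so rank(T) ≥ 3. (This is only a lower bound: in general the CP rank may exceed every unfolding rank, so we still need to exhibit 3 rank-1 terms summing to T.)
Upper bound: T is a sum of 3 rank-1 terms, T = (0, 1) ⊗ (1, -2, 2) ⊗ (-1, 0, -1) + (0, 1) ⊗ (1, 2, -1) ⊗ (2, 0, -4) + (1, 0) ⊗ (1, 1, 2) ⊗ (-1, 2, -1) (one valid choice — decompositions are not unique — normalised so each a, b is primitive with positive first nonzero entry; check it by expanding all entries), so rank(T) ≤ 3.
These bounds meet, so rank(T) = 3.
Check entry T[1,1,2] = -6: (1)·(-2)·(-1) + (1)·(2)·(-4) + (0)·(1)·(-1) = -6.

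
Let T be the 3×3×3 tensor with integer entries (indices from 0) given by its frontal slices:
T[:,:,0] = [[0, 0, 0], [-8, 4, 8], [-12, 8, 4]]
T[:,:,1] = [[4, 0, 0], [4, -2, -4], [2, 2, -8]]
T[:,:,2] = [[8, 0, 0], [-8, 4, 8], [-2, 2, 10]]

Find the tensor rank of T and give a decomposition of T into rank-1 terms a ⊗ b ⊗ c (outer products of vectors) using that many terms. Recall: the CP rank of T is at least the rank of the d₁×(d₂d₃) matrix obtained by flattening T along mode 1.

rank(T) = 3

Lower bound: the mode-1 unfolding of T (rows indexed by i, columns by (j,k) = (0,0), (0,1), (0,2), (1,0), (1,1), (1,2), (2,0), (2,1), (2,2)) is [[0, 4, 8, 0, 0, 0, 0, 0, 0], [-8, 4, -8, 4, -2, 4, 8, -4, 8], [-12, 2, -2, 8, 2, 2, 4, -8, 10]].
There the 3×3 minor on rows i ∈ {0, 1, 2}, columns (j,k) ∈ {(0,0), (0,1), (0,2)} is det [[0, 4, 8], [-8, 4, -8], [-12, 2, -2]] = 576 ≠ 0, so this unfolding has rank ≥ 3; CP rank is at least every unfolding rank, so rank(T) ≥ 3. (Unfolding ranks only ever bound the CP rank from below — rank(T) can be strictly larger than all of them — so the matching upper bound has to come from an explicit 3-term decomposition.)
Upper bound: T is a sum of 3 rank-1 terms, T = [0, 0, 1] ⊗ [1, -1, 1] ⊗ [-4, -4, 2] + [0, 1, 1] ⊗ [2, -1, -2] ⊗ [-4, 2, -4] + [2, 0, 1] ⊗ [1, 0, 0] ⊗ [0, 2, 4] (written with every a and b primitive with positive leading entry and the scale carried by c; CP decompositions are not unique, and this one is verified by expanding entrywise), so rank(T) ≤ 3.
These bounds meet, so rank(T) = 3.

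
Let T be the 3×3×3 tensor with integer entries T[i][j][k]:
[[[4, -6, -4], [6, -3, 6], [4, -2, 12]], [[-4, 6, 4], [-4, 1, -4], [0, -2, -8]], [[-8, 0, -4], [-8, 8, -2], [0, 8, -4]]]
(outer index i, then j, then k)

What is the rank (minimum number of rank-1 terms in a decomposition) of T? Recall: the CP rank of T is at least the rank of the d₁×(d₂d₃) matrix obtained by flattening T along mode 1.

3

Lower bound: in the mode-2 unfolding of T (rows indexed by j, columns by (i,k)) the 3×3 minor on rows j ∈ {0, 1, 2}, columns (i,k) ∈ {(0,0), (0,1), (0,2)} is det [[4, -6, -4], [6, -3, 6], [4, -2, 12]] = 192 ≠ 0, so that unfolding has rank ≥ 3 and hence rank(T) ≥ 3 (CP rank is at least every unfolding rank, though it can be larger).
Upper bound: T is a sum of 3 rank-1 terms, T = [1, -1, -2] (x) [2, 1, -2] (x) [2, -1, 0] + [1, -1, 1] (x) [2, -1, -2] (x) [0, -2, -2] + [2, -1, -2] (x) [0, 1, 2] (x) [2, -2, 2] (one valid choice — decompositions are not unique — normalised so each a, b is primitive with positive first nonzero entry; check it by expanding all entries), so rank(T) ≤ 3.
These bounds meet, so rank(T) = 3.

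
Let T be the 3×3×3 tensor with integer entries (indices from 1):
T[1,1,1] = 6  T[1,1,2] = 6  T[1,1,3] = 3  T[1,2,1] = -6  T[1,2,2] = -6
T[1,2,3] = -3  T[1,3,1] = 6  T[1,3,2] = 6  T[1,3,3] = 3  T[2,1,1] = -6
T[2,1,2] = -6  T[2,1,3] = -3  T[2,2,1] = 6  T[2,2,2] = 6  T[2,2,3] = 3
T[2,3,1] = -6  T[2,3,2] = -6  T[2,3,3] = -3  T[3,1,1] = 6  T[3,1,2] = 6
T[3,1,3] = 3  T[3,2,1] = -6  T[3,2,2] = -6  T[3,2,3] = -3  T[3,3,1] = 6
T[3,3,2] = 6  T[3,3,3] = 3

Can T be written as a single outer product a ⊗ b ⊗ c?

If T = a ⊗ b ⊗ c then every fibre of T is a multiple of the corresponding factor, so read the factors off the fibres through the nonzero entry T[1,1,1] = 6.
The mode-1 fibre T[:,1,1] = [6, -6, 6] gives a = (1, -1, 1) (primitive direction); the mode-2 fibre T[1,:,1] = [6, -6, 6] gives b = (1, -1, 1); then c[k] = T[1,1,k] / (a[1]·b[1]) = [6, 6, 3] / 1 = (6, 6, 3).
Expanding (1, -1, 1) ⊗ (1, -1, 1) ⊗ (6, 6, 3) reproduces all 27 entries of T, so T = (1, -1, 1) ⊗ (1, -1, 1) ⊗ (6, 6, 3) and rank(T) ≤ 1.
Equivalently every frontal slice T[:,:,k] is c[k] times the rank-1 matrix (1, -1, 1) ⊗ (1, -1, 1). So T has rank 1 (it is nonzero).

Yes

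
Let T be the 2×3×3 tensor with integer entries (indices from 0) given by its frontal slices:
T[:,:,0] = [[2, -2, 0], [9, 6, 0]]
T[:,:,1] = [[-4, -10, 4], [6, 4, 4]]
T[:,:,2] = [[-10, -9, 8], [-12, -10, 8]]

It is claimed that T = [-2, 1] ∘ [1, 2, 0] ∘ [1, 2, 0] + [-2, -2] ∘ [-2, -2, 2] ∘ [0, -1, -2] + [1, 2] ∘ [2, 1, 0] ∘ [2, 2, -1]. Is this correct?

Reconstruct entrywise from the claimed factors. For example, T[1,2,2] = 8 and Σₗ aₗ[1]bₗ[2]cₗ[2] = (1)·(0)·(0) + (-2)·(2)·(-2) + (2)·(0)·(-1) = 8; checking all 18 entries, every one matches. The claim holds.

Yes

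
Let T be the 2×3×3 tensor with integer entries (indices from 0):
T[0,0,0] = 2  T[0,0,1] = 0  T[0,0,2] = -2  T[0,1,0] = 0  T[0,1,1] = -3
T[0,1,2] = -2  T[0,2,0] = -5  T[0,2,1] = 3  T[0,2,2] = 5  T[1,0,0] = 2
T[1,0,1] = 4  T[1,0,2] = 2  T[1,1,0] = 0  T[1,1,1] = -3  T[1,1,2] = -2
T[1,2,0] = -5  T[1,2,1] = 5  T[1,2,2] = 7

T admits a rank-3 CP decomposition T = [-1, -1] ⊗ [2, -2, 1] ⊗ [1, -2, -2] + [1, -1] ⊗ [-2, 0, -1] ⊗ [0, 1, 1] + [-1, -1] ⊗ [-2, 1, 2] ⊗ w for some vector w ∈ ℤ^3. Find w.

w = [2, -1, -2]

Subtract the known terms from T to get the rank-1 residual R = [-1, -1] ⊗ [-2, 1, 2] ⊗ w, so R[i,j,k] = a[i]·b[j]·w[k]. Pick indices with nonzero a[0]·b[0] = (-1)·(-2) = 2. Only the fibre through (0,0,·) is needed: R[0,0,:] = T[0,0,:] − Σₗ aₗ[0]bₗ[0]cₗ = [2, 0, -2] − (-1)·(2)·[1, -2, -2] − (1)·(-2)·[0, 1, 1] = [4, -2, -4]. Then w[k] = R[0,0,k] / 2 for each k, giving w = [4, -2, -4] / 2 = [2, -1, -2].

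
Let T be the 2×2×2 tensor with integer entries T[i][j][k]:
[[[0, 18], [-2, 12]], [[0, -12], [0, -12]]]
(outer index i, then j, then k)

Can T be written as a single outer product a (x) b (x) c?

No

The mode-1 unfolding of T (rows indexed by i, columns by (j,k) = (0,0), (0,1), (1,0), (1,1)) is [[0, 18, -2, 12], [0, -12, 0, -12]].
There the 2×2 minor on rows i ∈ {0, 1}, columns (j,k) ∈ {(0,1), (1,0)} is det [[18, -2], [-12, 0]] = -24 ≠ 0, so this unfolding has rank ≥ 2; CP rank is at least every unfolding rank, so rank(T) ≥ 2.
In particular rank(T) ≥ 2 > 1, so T is not rank-1.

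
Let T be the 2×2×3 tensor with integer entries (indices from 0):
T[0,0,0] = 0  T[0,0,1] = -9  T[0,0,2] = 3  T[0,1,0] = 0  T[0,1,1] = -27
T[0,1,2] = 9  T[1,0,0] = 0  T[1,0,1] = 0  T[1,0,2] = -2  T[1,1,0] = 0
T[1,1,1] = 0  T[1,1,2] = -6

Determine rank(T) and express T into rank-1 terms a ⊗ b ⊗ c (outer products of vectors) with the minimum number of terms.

Lower bound: in the mode-3 unfolding of T (rows indexed by k, columns by (i,j)) the 2×2 minor on rows k ∈ {1, 2}, columns (i,j) ∈ {(0,0), (1,0)} is det [[-9, 0], [3, -2]] = 18 ≠ 0, so that unfolding has rank ≥ 2 and hence rank(T) ≥ 2 (CP rank is at least every unfolding rank, though it can be larger).
Upper bound: T[:,j,:] = b[j]·M for every slice, with b = (1, 3) and M = [[0, -9, 3], [0, 0, -2]] (rows i, columns k).
Splitting M by its rows (i = 0, 1), M = (1, 0)(0, -9, 3)ᵀ + (0, 1)(0, 0, -2)ᵀ.
Hence T = (1, 0) ⊗ (1, 3) ⊗ (0, -9, 3) + (0, 1) ⊗ (1, 3) ⊗ (0, 0, -2), so rank(T) ≤ 2.
These bounds meet, so rank(T) = 2.

rank(T) = 2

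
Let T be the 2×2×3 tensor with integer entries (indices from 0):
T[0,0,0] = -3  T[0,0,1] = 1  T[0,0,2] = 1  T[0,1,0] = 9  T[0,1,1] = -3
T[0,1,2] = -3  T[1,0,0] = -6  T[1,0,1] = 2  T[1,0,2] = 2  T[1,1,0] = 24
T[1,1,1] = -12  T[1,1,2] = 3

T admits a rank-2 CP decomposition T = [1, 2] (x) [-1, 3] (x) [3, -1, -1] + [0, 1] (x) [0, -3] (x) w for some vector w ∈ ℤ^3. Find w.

w = [-2, 2, -3]

Subtract the known terms from T to get the rank-1 residual R = [0, 1] (x) [0, -3] (x) w, so R[i,j,k] = a[i]·b[j]·w[k]. Pick indices with nonzero a[1]·b[1] = (1)·(-3) = -3. Only the fibre through (1,1,·) is needed: R[1,1,:] = T[1,1,:] − Σₗ aₗ[1]bₗ[1]cₗ = [24, -12, 3] − (2)·(3)·[3, -1, -1] = [6, -6, 9]. Then w[k] = R[1,1,k] / -3 for each k, giving w = [6, -6, 9] / -3 = [-2, 2, -3].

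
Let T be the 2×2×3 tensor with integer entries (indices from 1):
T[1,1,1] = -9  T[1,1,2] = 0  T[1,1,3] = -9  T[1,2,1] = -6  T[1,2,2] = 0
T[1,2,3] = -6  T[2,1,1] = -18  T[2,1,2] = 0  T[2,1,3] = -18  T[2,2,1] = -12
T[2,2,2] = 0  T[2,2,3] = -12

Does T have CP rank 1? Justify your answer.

Yes

If T = a ⊗ b ⊗ c then every fibre of T is a multiple of the corresponding factor, so read the factors off the fibres through the nonzero entry T[1,1,1] = -9.
The mode-1 fibre T[:,1,1] = [-9, -18] gives a = [1, 2] (primitive direction); the mode-2 fibre T[1,:,1] = [-9, -6] gives b = [3, 2]; then c[k] = T[1,1,k] / (a[1]·b[1]) = [-9, 0, -9] / 3 = [-3, 0, -3].
Expanding [1, 2] ⊗ [3, 2] ⊗ [-3, 0, -3] reproduces all 12 entries of T, so T = [1, 2] ⊗ [3, 2] ⊗ [-3, 0, -3] and rank(T) ≤ 1.
Equivalently every frontal slice T[:,:,k] is c[k] times the rank-1 matrix [1, 2] ⊗ [3, 2]. So T has rank 1 (it is nonzero).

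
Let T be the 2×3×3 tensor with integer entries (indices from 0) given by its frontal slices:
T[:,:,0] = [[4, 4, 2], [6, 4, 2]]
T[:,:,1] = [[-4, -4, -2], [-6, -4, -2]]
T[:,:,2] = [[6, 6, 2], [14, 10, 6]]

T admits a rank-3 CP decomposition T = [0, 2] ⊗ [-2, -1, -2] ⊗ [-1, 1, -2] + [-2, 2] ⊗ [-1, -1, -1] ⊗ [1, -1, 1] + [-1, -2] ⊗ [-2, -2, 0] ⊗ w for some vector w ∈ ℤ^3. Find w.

w = [1, -1, 2]

Subtract the known terms from T to get the rank-1 residual R = [-1, -2] ⊗ [-2, -2, 0] ⊗ w, so R[i,j,k] = a[i]·b[j]·w[k]. Pick indices with nonzero a[0]·b[0] = (-1)·(-2) = 2. Only the fibre through (0,0,·) is needed: R[0,0,:] = T[0,0,:] − Σₗ aₗ[0]bₗ[0]cₗ = [4, -4, 6] − (0)·(-2)·[-1, 1, -2] − (-2)·(-1)·[1, -1, 1] = [2, -2, 4]. Then w[k] = R[0,0,k] / 2 for each k, giving w = [2, -2, 4] / 2 = [1, -1, 2].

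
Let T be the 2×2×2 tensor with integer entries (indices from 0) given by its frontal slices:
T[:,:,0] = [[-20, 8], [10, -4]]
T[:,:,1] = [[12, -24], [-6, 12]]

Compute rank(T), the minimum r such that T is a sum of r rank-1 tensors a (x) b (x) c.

2

Lower bound: in the mode-3 unfolding of T (rows indexed by k, columns by (i,j)) the 2×2 minor on rows k ∈ {0, 1}, columns (i,j) ∈ {(0,0), (0,1)} is det [[-20, 8], [12, -24]] = 384 ≠ 0, so that unfolding has rank ≥ 2 and hence rank(T) ≥ 2 (CP rank is at least every unfolding rank, though it can be larger).
Upper bound: T[i,:,:] = a[i]·M for every slice, with a = [2, -1] and M = [[-10, 6], [4, -12]] (rows j, columns k).
Splitting M by its rows (j = 0, 1), M = [1, 0][-10, 6]ᵀ + [0, 1][4, -12]ᵀ.
Hence T = [2, -1] (x) [1, 0] (x) [-10, 6] + [2, -1] (x) [0, 1] (x) [4, -12], so rank(T) ≤ 2.
These bounds meet, so rank(T) = 2.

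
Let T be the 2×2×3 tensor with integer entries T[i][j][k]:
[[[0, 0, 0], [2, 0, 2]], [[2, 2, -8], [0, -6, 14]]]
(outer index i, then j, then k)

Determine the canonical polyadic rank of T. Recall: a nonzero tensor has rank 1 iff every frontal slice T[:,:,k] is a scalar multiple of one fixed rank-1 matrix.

3

Lower bound: in the mode-3 unfolding of T (rows indexed by k, columns by (i,j)) the 3×3 minor on rows k ∈ {0, 1, 2}, columns (i,j) ∈ {(0,1), (1,0), (1,1)} is det [[2, 2, 0], [0, 2, -6], [2, -8, 14]] = -64 ≠ 0, so that unfolding has rank ≥ 3 and hence rank(T) ≥ 3 (CP rank is at least every unfolding rank, though it can be larger).
Upper bound: T is a sum of 3 rank-1 terms, T = [0, 1] (x) [1, -2] (x) [0, 4, -4] + [0, 1] (x) [1, -1] (x) [2, -2, -4] + [1, 1] (x) [0, 1] (x) [2, 0, 2] (one valid choice — decompositions are not unique — normalised so each a, b is primitive with positive first nonzero entry; check it by expanding all entries), so rank(T) ≤ 3.
These bounds meet, so rank(T) = 3.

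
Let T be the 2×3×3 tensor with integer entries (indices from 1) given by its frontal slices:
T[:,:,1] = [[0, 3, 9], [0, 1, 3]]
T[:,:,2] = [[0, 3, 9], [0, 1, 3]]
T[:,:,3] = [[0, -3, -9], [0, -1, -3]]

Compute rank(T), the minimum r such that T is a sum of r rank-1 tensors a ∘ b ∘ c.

Lower bound: T ≠ 0 (e.g. T[1,2,1] = 3), so rank(T) ≥ 1.
Upper bound: if T = a ∘ b ∘ c then every fibre of T is a multiple of the corresponding factor, so read the factors off the fibres through the nonzero entry T[1,2,1] = 3.
The mode-1 fibre T[:,2,1] = [3, 1] gives a = [3, 1] (primitive direction); the mode-2 fibre T[1,:,1] = [0, 3, 9] gives b = [0, 1, 3]; then c[k] = T[1,2,k] / (a[1]·b[2]) = [3, 3, -3] / 3 = [1, 1, -1].
Expanding [3, 1] ∘ [0, 1, 3] ∘ [1, 1, -1] reproduces all 18 entries of T, so T = [3, 1] ∘ [0, 1, 3] ∘ [1, 1, -1] and rank(T) ≤ 1.
These bounds meet, so rank(T) = 1.

1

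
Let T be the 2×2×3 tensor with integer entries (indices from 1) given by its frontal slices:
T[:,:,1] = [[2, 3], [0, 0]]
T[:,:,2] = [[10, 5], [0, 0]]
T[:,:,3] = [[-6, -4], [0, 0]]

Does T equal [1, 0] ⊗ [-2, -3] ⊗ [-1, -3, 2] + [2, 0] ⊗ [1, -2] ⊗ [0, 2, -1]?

No

Reconstruct entry (1,2,2) from the claimed factors: Σₗ aₗ[1]bₗ[2]cₗ[2] = (1)·(-3)·(-3) + (2)·(-2)·(2) = 1, but T[1,2,2] = 5. The claim is false.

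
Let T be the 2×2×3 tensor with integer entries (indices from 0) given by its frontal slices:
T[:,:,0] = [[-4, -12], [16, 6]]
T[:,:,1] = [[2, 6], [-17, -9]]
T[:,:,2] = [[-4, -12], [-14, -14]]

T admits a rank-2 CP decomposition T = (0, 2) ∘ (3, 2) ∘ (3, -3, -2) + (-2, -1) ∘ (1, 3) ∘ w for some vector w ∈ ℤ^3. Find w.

w = (2, -1, 2)

Subtract the known terms from T to get the rank-1 residual R = (-2, -1) ∘ (1, 3) ∘ w, so R[i,j,k] = a[i]·b[j]·w[k]. Pick indices with nonzero a[0]·b[0] = (-2)·(1) = -2. Only the fibre through (0,0,·) is needed: R[0,0,:] = T[0,0,:] − Σₗ aₗ[0]bₗ[0]cₗ = [-4, 2, -4] − (0)·(3)·(3, -3, -2) = [-4, 2, -4]. Then w[k] = R[0,0,k] / -2 for each k, giving w = [-4, 2, -4] / -2 = (2, -1, 2).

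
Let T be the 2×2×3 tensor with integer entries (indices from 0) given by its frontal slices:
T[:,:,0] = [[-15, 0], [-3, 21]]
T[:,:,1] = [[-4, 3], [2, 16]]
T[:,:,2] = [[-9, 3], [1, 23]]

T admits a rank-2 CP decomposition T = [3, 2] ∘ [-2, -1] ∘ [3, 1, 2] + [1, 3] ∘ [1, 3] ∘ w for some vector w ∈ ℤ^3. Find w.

w = [3, 2, 3]

Subtract the known terms from T to get the rank-1 residual R = [1, 3] ∘ [1, 3] ∘ w, so R[i,j,k] = a[i]·b[j]·w[k]. Pick indices with nonzero a[0]·b[0] = (1)·(1) = 1. Only the fibre through (0,0,·) is needed: R[0,0,:] = T[0,0,:] − Σₗ aₗ[0]bₗ[0]cₗ = [-15, -4, -9] − (3)·(-2)·[3, 1, 2] = [3, 2, 3]. Then w[k] = R[0,0,k] / 1 for each k, giving w = [3, 2, 3] / 1 = [3, 2, 3].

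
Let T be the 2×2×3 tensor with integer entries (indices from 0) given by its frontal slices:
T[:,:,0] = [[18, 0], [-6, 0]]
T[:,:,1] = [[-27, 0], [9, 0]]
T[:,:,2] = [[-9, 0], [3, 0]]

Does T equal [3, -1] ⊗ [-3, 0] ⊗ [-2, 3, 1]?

Yes

Reconstruct entrywise from the claimed factors. For example, T[0,0,2] = -9 and Σₗ aₗ[0]bₗ[0]cₗ[2] = (3)·(-3)·(1) = -9; checking all 12 entries, every one matches. The claim holds.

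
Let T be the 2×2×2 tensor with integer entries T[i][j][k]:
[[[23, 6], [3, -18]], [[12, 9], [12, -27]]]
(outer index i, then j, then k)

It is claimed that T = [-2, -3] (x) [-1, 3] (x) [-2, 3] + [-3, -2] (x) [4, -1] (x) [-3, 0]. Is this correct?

No

Reconstruct entry (0,0,0) from the claimed factors: Σₗ aₗ[0]bₗ[0]cₗ[0] = (-2)·(-1)·(-2) + (-3)·(4)·(-3) = 32, but T[0,0,0] = 23. The claim is false.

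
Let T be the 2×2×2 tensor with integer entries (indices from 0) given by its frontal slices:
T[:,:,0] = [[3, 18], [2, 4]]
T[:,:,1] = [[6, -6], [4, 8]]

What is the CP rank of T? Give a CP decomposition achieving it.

Lower bound: the mode-3 unfolding of T (rows indexed by k, columns by (i,j) = (0,0), (0,1), (1,0), (1,1)) is [[3, 18, 2, 4], [6, -6, 4, 8]].
There the 2×2 minor on rows k ∈ {0, 1}, columns (i,j) ∈ {(0,0), (0,1)} is det [[3, 18], [6, -6]] = -126 ≠ 0, so this unfolding has rank ≥ 2; CP rank is at least every unfolding rank, so rank(T) ≥ 2. (This is only a lower bound: in general the CP rank may exceed every unfolding rank, so we still need to exhibit 2 rank-1 terms summing to T.)
Upper bound — finding two terms. Write S_k = T[:,:,k] for the frontal slices: S₀ = [[3, 18], [2, 4]], S₁ = [[6, -6], [4, 8]].
If T = a₁ ⊗ b₁ ⊗ c₁ + a₂ ⊗ b₂ ⊗ c₂ then each S_k = c₁[k]·a₁b₁ᵀ + c₂[k]·a₂b₂ᵀ. S₀ and S₁ are linearly independent, so a₁b₁ᵀ and a₂b₂ᵀ must span the same plane of matrices: they are the rank-1 matrices of the form x·S₀ + y·S₁.
det(x·S₀ + y·S₁) is −24·x² − 12·xy + 72·y² = (-12)·(2·x − 3·y)(x + 2·y), vanishing at (x:y) = (3:2) and (2:-1).
M₁ = 3·S₀ + 2·S₁ = [[21, 42], [14, 28]] = 7·[3, 2][1, 2]ᵀ and M₂ = 2·S₀ − S₁ = [[0, 42], [0, 0]] = 42·[1, 0][0, 1]ᵀ, so take a₁ = [3, 2], b₁ = [1, 2], a₂ = [1, 0], b₂ = [0, 1].
Each slice is an integer combination of E₁ = a₁b₁ᵀ and E₂ = a₂b₂ᵀ: S₀ = E₁ + 12·E₂, S₁ = 2·E₁ − 18·E₂; reading off coefficients, c₁ = [1, 2] and c₂ = [12, -18].
Hence T = [3, 2] ⊗ [1, 2] ⊗ [1, 2] + [1, 0] ⊗ [0, 1] ⊗ [12, -18], so rank(T) ≤ 2.
These bounds meet, so rank(T) = 2.
Check entry T[0,0,0] = 3: (3)·(1)·(1) + (1)·(0)·(12) = 3.

rank(T) = 2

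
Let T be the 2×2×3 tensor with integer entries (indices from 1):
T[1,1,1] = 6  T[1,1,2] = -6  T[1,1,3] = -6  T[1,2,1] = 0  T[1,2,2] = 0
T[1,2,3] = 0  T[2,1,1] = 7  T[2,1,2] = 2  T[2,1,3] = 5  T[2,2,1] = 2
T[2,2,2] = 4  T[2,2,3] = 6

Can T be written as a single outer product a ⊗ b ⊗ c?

No

The mode-2 unfolding of T (rows indexed by j, columns by (i,k) = (1,1), (1,2), (1,3), (2,1), (2,2), (2,3)) is [[6, -6, -6, 7, 2, 5], [0, 0, 0, 2, 4, 6]].
There the 2×2 minor on rows j ∈ {1, 2}, columns (i,k) ∈ {(1,1), (2,1)} is det [[6, 7], [0, 2]] = 12 ≠ 0, so this unfolding has rank ≥ 2; CP rank is at least every unfolding rank, so rank(T) ≥ 2.
In particular rank(T) ≥ 2 > 1, so T is not rank-1.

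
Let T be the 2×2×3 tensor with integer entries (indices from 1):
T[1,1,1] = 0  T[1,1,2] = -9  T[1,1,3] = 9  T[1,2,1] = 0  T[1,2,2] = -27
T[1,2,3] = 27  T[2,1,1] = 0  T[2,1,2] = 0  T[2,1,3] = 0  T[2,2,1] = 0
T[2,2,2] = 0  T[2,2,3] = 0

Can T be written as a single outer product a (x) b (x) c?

Yes

If T = a (x) b (x) c then every fibre of T is a multiple of the corresponding factor, so read the factors off the fibres through the nonzero entry T[1,1,2] = -9.
The mode-1 fibre T[:,1,2] = [-9, 0] gives a = [1, 0] (primitive direction); the mode-2 fibre T[1,:,2] = [-9, -27] gives b = [1, 3]; then c[k] = T[1,1,k] / (a[1]·b[1]) = [0, -9, 9] / 1 = [0, -9, 9].
Expanding [1, 0] (x) [1, 3] (x) [0, -9, 9] reproduces all 12 entries of T, so T = [1, 0] (x) [1, 3] (x) [0, -9, 9] and rank(T) ≤ 1.
Equivalently every frontal slice T[:,:,k] is c[k] times the rank-1 matrix [1, 0] (x) [1, 3]. So T has rank 1 (it is nonzero).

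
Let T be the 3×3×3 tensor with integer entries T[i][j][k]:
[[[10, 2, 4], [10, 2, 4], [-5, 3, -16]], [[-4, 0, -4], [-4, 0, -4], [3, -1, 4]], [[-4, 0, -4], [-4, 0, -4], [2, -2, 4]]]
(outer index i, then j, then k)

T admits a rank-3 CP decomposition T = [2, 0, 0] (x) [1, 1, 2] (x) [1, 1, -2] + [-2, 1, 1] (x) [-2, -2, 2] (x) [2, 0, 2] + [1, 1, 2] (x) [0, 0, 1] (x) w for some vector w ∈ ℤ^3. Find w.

Subtract the known terms from T to get the rank-1 residual R = [1, 1, 2] (x) [0, 0, 1] (x) w, so R[i,j,k] = a[i]·b[j]·w[k]. Pick indices with nonzero a[0]·b[2] = (1)·(1) = 1. Only the fibre through (0,2,·) is needed: R[0,2,:] = T[0,2,:] − Σₗ aₗ[0]bₗ[2]cₗ = [-5, 3, -16] − (2)·(2)·[1, 1, -2] − (-2)·(2)·[2, 0, 2] = [-1, -1, 0]. Then w[k] = R[0,2,k] / 1 for each k, giving w = [-1, -1, 0] / 1 = [-1, -1, 0].

w = [-1, -1, 0]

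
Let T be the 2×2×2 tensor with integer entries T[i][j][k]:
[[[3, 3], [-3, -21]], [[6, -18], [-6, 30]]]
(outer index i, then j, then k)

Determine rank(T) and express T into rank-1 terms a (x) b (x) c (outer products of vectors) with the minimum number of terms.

rank(T) = 2

Lower bound: in the mode-3 unfolding of T (rows indexed by k, columns by (i,j)) the 2×2 minor on rows k ∈ {0, 1}, columns (i,j) ∈ {(0,0), (0,1)} is det [[3, -3], [3, -21]] = -54 ≠ 0, so that unfolding has rank ≥ 2 and hence rank(T) ≥ 2 (CP rank is at least every unfolding rank, though it can be larger).
Upper bound: with S_k = T[:,:,k], the two rank-1 terms a₁b₁ᵀ, a₂b₂ᵀ are the rank-1 members of the pencil x·S₀ + y·S₁.
det(x·S₀ + y·S₁) is 144·xy − 288·y² = 144·(x − 2·y)(y), vanishing at (x:y) = (2:1) and (1:0).
M₁ = 2·S₀ + S₁ = [[9, -27], [-6, 18]] = 3·[3, -2][1, -3]ᵀ and M₂ = S₀ = [[3, -3], [6, -6]] = 3·[1, 2][1, -1]ᵀ, so take a₁ = [3, -2], b₁ = [1, -3], a₂ = [1, 2], b₂ = [1, -1].
Each slice is an integer combination of E₁ = a₁b₁ᵀ and E₂ = a₂b₂ᵀ: S₀ = 3·E₂, S₁ = 3·E₁ − 6·E₂; reading off coefficients, c₁ = [0, 3] and c₂ = [3, -6].
Hence T = [3, -2] (x) [1, -3] (x) [0, 3] + [1, 2] (x) [1, -1] (x) [3, -6], so rank(T) ≤ 2.
These bounds meet, so rank(T) = 2.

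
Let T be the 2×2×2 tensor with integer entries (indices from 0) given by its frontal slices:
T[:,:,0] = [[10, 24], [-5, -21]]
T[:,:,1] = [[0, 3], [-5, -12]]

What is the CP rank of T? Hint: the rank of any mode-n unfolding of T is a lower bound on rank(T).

Lower bound: the mode-3 unfolding of T (rows indexed by k, columns by (i,j) = (0,0), (0,1), (1,0), (1,1)) is [[10, 24, -5, -21], [0, 3, -5, -12]].
There the 2×2 minor on rows k ∈ {0, 1}, columns (i,j) ∈ {(0,0), (0,1)} is det [[10, 24], [0, 3]] = 30 ≠ 0, so this unfolding has rank ≥ 2; CP rank is at least every unfolding rank, so rank(T) ≥ 2. (Flattening ranks never certify an upper bound on CP rank; for that we must actually write T with 2 rank-1 terms.)
Upper bound — finding two terms. Write S_k = T[:,:,k] for the frontal slices: S₀ = [[10, 24], [-5, -21]], S₁ = [[0, 3], [-5, -12]].
If T = a₁ ∘ b₁ ∘ c₁ + a₂ ∘ b₂ ∘ c₂ then each S_k = c₁[k]·a₁b₁ᵀ + c₂[k]·a₂b₂ᵀ. S₀ and S₁ are linearly independent, so a₁b₁ᵀ and a₂b₂ᵀ must span the same plane of matrices: they are the rank-1 matrices of the form x·S₀ + y·S₁.
det(x·S₀ + y·S₁) is −90·x² + 15·xy + 15·y² = (-15)·(2·x − y)(3·x + y), vanishing at (x:y) = (1:2) and (1:-3).
M₁ = S₀ + 2·S₁ = [[10, 30], [-15, -45]] = 5·(2, -3)(1, 3)ᵀ and M₂ = S₀ − 3·S₁ = [[10, 15], [10, 15]] = 5·(1, 1)(2, 3)ᵀ, so take a₁ = (2, -3), b₁ = (1, 3), a₂ = (1, 1), b₂ = (2, 3).
Each slice is an integer combination of E₁ = a₁b₁ᵀ and E₂ = a₂b₂ᵀ: S₀ = 3·E₁ + 2·E₂, S₁ = E₁ − E₂; reading off coefficients, c₁ = (3, 1) and c₂ = (2, -1).
Hence T = (2, -3) ∘ (1, 3) ∘ (3, 1) + (1, 1) ∘ (2, 3) ∘ (2, -1), so rank(T) ≤ 2.
These bounds meet, so rank(T) = 2.

2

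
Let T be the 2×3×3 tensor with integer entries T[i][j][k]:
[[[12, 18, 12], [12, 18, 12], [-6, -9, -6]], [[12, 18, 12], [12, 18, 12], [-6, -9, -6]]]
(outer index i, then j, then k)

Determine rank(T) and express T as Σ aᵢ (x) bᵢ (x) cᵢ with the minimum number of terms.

rank(T) = 1

Lower bound: T ≠ 0 (e.g. T[0,0,0] = 12), so rank(T) ≥ 1.
Upper bound: if T = a (x) b (x) c then every fibre of T is a multiple of the corresponding factor, so read the factors off the fibres through the nonzero entry T[0,0,0] = 12.
The mode-1 fibre T[:,0,0] = [12, 12] gives a = [1, 1] (primitive direction); the mode-2 fibre T[0,:,0] = [12, 12, -6] gives b = [2, 2, -1]; then c[k] = T[0,0,k] / (a[0]·b[0]) = [12, 18, 12] / 2 = [6, 9, 6].
Expanding [1, 1] (x) [2, 2, -1] (x) [6, 9, 6] reproduces all 18 entries of T, so T = [1, 1] (x) [2, 2, -1] (x) [6, 9, 6] and rank(T) ≤ 1.
These bounds meet, so rank(T) = 1.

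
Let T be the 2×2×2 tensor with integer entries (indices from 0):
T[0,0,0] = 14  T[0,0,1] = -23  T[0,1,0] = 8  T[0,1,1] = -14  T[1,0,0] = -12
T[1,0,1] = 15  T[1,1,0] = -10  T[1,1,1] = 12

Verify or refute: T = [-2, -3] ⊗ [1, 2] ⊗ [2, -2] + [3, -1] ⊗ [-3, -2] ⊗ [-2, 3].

Reconstruct entry (0,1,0) from the claimed factors: Σₗ aₗ[0]bₗ[1]cₗ[0] = (-2)·(2)·(2) + (3)·(-2)·(-2) = 4, but T[0,1,0] = 8. The claim is false.

No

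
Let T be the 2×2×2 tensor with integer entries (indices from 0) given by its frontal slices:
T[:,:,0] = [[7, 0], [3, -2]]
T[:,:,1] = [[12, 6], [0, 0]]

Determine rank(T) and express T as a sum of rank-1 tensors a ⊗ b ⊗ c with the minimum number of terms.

Lower bound: the mode-2 unfolding of T (rows indexed by j, columns by (i,k) = (0,0), (0,1), (1,0), (1,1)) is [[7, 12, 3, 0], [0, 6, -2, 0]].
There the 2×2 minor on rows j ∈ {0, 1}, columns (i,k) ∈ {(0,0), (0,1)} is det [[7, 12], [0, 6]] = 42 ≠ 0, so this unfolding has rank ≥ 2; CP rank is at least every unfolding rank, so rank(T) ≥ 2. (This is only a lower bound: in general the CP rank may exceed every unfolding rank, so we still need to exhibit 2 rank-1 terms summing to T.)
Upper bound — finding two terms. Write S_k = T[:,:,k] for the frontal slices: S₀ = [[7, 0], [3, -2]], S₁ = [[12, 6], [0, 0]].
If T = a₁ ⊗ b₁ ⊗ c₁ + a₂ ⊗ b₂ ⊗ c₂ then each S_k = c₁[k]·a₁b₁ᵀ + c₂[k]·a₂b₂ᵀ. S₀ and S₁ are linearly independent, so a₁b₁ᵀ and a₂b₂ᵀ must span the same plane of matrices: they are the rank-1 matrices of the form x·S₀ + y·S₁.
det(x·S₀ + y·S₁) is −14·x² − 42·xy = (-14)·(x + 3·y)(x), vanishing at (x:y) = (3:-1) and (0:1).
M₁ = 3·S₀ − S₁ = [[9, -6], [9, -6]] = 3·[1, 1][3, -2]ᵀ and M₂ = S₁ = [[12, 6], [0, 0]] = 6·[1, 0][2, 1]ᵀ, so take a₁ = [1, 1], b₁ = [3, -2], a₂ = [1, 0], b₂ = [2, 1].
Each slice is an integer combination of E₁ = a₁b₁ᵀ and E₂ = a₂b₂ᵀ: S₀ = E₁ + 2·E₂, S₁ = 6·E₂; reading off coefficients, c₁ = [1, 0] and c₂ = [2, 6].
Hence T = [1, 1] ⊗ [3, -2] ⊗ [1, 0] + [1, 0] ⊗ [2, 1] ⊗ [2, 6], so rank(T) ≤ 2.
These bounds meet, so rank(T) = 2.
Check entry T[1,0,0] = 3: (1)·(3)·(1) + (0)·(2)·(2) = 3.

rank(T) = 2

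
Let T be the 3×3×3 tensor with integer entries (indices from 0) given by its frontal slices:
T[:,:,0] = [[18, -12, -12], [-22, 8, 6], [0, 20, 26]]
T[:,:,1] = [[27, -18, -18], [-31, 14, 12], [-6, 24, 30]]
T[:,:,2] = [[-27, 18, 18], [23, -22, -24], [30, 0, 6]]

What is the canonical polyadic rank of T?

Lower bound: the mode-2 unfolding of T (rows indexed by j, columns by (i,k) = (0,0), (0,1), (0,2), (1,0), (1,1), (1,2), (2,0), (2,1), (2,2)) is [[18, 27, -27, -22, -31, 23, 0, -6, 30], [-12, -18, 18, 8, 14, -22, 20, 24, 0], [-12, -18, 18, 6, 12, -24, 26, 30, 6]].
There the 2×2 minor on rows j ∈ {0, 1}, columns (i,k) ∈ {(0,0), (1,0)} is det [[18, -22], [-12, 8]] = -120 ≠ 0, so this unfolding has rank ≥ 2; CP rank is at least every unfolding rank, so rank(T) ≥ 2. (This is only a lower bound: in general the CP rank may exceed every unfolding rank, so we still need to exhibit 2 rank-1 terms summing to T.)
Upper bound — finding two terms. Write S_k = T[:,:,k] for the frontal slices: S₀ = [[18, -12, -12], [-22, 8, 6], [0, 20, 26]], S₁ = [[27, -18, -18], [-31, 14, 12], [-6, 24, 30]], S₂ = [[-27, 18, 18], [23, -22, -24], [30, 0, 6]].
If T = a₁ ∘ b₁ ∘ c₁ + a₂ ∘ b₂ ∘ c₂ then each S_k = c₁[k]·a₁b₁ᵀ + c₂[k]·a₂b₂ᵀ. S₀ and S₁ are linearly independent, so a₁b₁ᵀ and a₂b₂ᵀ must span the same plane of matrices: they are the rank-1 matrices of the form x·S₀ + y·S₁.
The 2×2 minor of x·S₀ + y·S₁ on rows {0,1}, columns {0,1} is −120·x² − 300·xy − 180·y² = (-60)·(2·x + 3·y)(x + y), vanishing at (x:y) = (3:-2) and (1:-1).
M₁ = 3·S₀ − 2·S₁ = [[0, 0, 0], [-4, -4, -6], [12, 12, 18]] = (-2)·[0, 1, -3][2, 2, 3]ᵀ and M₂ = S₀ − S₁ = [[-9, 6, 6], [9, -6, -6], [6, -4, -4]] = −[3, -3, -2][3, -2, -2]ᵀ, so take a₁ = [0, 1, -3], b₁ = [2, 2, 3], a₂ = [3, -3, -2], b₂ = [3, -2, -2].
Each slice is an integer combination of E₁ = a₁b₁ᵀ and E₂ = a₂b₂ᵀ: S₀ = −2·E₁ + 2·E₂, S₁ = −2·E₁ + 3·E₂, S₂ = −2·E₁ − 3·E₂; reading off coefficients, c₁ = [-2, -2, -2] and c₂ = [2, 3, -3].
Hence T = [0, 1, -3] ∘ [2, 2, 3] ∘ [-2, -2, -2] + [3, -3, -2] ∘ [3, -2, -2] ∘ [2, 3, -3], so rank(T) ≤ 2.
These bounds meet, so rank(T) = 2.
Check entry T[2,2,1] = 30: (-3)·(3)·(-2) + (-2)·(-2)·(3) = 30.

2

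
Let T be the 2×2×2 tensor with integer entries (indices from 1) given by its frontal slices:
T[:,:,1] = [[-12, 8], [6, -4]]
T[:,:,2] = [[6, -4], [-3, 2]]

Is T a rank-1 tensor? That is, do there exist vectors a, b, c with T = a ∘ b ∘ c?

Yes

If T = a ∘ b ∘ c then every fibre of T is a multiple of the corresponding factor, so read the factors off the fibres through the nonzero entry T[1,1,1] = -12.
The mode-1 fibre T[:,1,1] = [-12, 6] gives a = [2, -1] (primitive direction); the mode-2 fibre T[1,:,1] = [-12, 8] gives b = [3, -2]; then c[k] = T[1,1,k] / (a[1]·b[1]) = [-12, 6] / 6 = [-2, 1].
Expanding [2, -1] ∘ [3, -2] ∘ [-2, 1] reproduces all 8 entries of T, so T = [2, -1] ∘ [3, -2] ∘ [-2, 1] and rank(T) ≤ 1.
Equivalently every frontal slice T[:,:,k] is c[k] times the rank-1 matrix [2, -1] ∘ [3, -2]. So T has rank 1 (it is nonzero).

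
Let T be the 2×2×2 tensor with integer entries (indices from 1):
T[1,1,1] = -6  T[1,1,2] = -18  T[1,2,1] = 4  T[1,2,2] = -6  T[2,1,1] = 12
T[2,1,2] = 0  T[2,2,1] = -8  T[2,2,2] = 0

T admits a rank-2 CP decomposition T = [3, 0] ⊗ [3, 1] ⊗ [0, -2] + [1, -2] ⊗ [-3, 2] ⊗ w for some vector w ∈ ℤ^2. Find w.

Subtract the known terms from T to get the rank-1 residual R = [1, -2] ⊗ [-3, 2] ⊗ w, so R[i,j,k] = a[i]·b[j]·w[k]. Pick indices with nonzero a[1]·b[1] = (1)·(-3) = -3. Only the fibre through (1,1,·) is needed: R[1,1,:] = T[1,1,:] − Σₗ aₗ[1]bₗ[1]cₗ = [-6, -18] − (3)·(3)·[0, -2] = [-6, 0]. Then w[k] = R[1,1,k] / -3 for each k, giving w = [-6, 0] / -3 = [2, 0].

w = [2, 0]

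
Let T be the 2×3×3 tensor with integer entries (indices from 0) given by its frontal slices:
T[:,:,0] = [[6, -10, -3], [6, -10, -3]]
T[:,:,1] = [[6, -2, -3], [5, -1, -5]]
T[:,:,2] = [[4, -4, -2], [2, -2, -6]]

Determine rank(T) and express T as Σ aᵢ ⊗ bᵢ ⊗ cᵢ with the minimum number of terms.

Lower bound: in the mode-2 unfolding of T (rows indexed by j, columns by (i,k)) the 3×3 minor on rows j ∈ {0, 1, 2}, columns (i,k) ∈ {(0,0), (0,1), (1,1)} is det [[6, 6, 5], [-10, -2, -1], [-3, -3, -5]] = -120 ≠ 0, so that unfolding has rank ≥ 3 and hence rank(T) ≥ 3 (CP rank is at least every unfolding rank, though it can be larger).
Upper bound: T is a sum of 3 rank-1 terms, T = [0, 1] ⊗ [1, -1, 2] ⊗ [0, -1, -2] + [1, 1] ⊗ [2, -2, -1] ⊗ [4, 2, 2] + [1, 1] ⊗ [2, 2, -1] ⊗ [-1, 1, 0] (one valid choice — decompositions are not unique — normalised so each a, b is primitive with positive first nonzero entry; check it by expanding all entries), so rank(T) ≤ 3.
These bounds meet, so rank(T) = 3.

rank(T) = 3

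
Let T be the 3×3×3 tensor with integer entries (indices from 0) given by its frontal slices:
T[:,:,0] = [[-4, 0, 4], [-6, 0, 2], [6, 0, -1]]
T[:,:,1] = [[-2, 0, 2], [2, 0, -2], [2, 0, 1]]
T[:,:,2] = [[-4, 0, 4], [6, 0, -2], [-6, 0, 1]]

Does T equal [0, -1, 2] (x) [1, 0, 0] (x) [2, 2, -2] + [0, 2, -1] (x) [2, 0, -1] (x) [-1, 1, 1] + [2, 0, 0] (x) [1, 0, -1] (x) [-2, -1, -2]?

Yes

Reconstruct entrywise from the claimed factors. For example, T[2,2,0] = -1 and Σₗ aₗ[2]bₗ[2]cₗ[0] = (2)·(0)·(2) + (-1)·(-1)·(-1) + (0)·(-1)·(-2) = -1; checking all 27 entries, every one matches. The claim holds.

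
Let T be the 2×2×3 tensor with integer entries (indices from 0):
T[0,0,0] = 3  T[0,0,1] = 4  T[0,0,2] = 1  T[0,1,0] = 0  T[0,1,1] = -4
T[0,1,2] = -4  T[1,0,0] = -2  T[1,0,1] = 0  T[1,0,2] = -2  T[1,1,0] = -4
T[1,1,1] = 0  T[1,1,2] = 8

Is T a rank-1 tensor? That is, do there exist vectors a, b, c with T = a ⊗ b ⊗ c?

The mode-3 unfolding of T (rows indexed by k, columns by (i,j) = (0,0), (0,1), (1,0), (1,1)) is [[3, 0, -2, -4], [4, -4, 0, 0], [1, -4, -2, 8]].
There the 3×3 minor on rows k ∈ {0, 1, 2}, columns (i,j) ∈ {(0,0), (0,1), (1,0)} is det [[3, 0, -2], [4, -4, 0], [1, -4, -2]] = 48 ≠ 0, so this unfolding has rank ≥ 3; CP rank is at least every unfolding rank, so rank(T) ≥ 3.
In particular rank(T) ≥ 3 > 1, so T is not rank-1.

No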